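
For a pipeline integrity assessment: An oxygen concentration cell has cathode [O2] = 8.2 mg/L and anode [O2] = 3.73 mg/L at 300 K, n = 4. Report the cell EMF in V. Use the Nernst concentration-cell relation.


Apply the Nernst concentration-cell relation: E = (RT/nF)*ln(C_cathode/C_anode)
RT/nF = 8.314*300/(4*96485) = 0.00646266 V
ln(8.2/3.73) = 0.78773
E = 0.00646266 * 0.78773 = 0.00509 V

0.00509 V


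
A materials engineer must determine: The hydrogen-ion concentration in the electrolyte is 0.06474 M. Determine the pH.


pH = −log10[H+]
pH = −log10(0.06474) = 1.19

1.19


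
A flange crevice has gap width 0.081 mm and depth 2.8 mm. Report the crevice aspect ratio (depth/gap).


Aspect ratio = depth / gap
Ratio = 2.8 / 0.081 = 34.6

34.6


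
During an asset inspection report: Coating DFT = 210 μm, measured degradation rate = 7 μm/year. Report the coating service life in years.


Service life = thickness / degradation rate
Life = 210 / 7 = 30.0 years

30.0 years


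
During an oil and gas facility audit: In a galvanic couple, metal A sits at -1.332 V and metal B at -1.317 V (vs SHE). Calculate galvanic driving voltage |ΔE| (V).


Driving voltage is the absolute potential difference.
|ΔE| = |-1.332 − (-1.317)| = 0.015 V

0.015 V


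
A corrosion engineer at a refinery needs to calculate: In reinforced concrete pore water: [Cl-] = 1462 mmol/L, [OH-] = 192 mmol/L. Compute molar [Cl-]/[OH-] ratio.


Threshold parameter = [Cl-] / [OH-] (molar basis; both in mmol/L, so units cancel)
Ratio = 1462 / 192 = 7.61

7.61


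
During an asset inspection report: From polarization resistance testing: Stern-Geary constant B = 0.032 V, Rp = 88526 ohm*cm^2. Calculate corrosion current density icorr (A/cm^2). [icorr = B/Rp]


Apply the Stern-Geary relation: icorr = B / Rp
icorr = 0.032 / 88526 = 3.615×10^-7 A/cm^2

3.615×10^-7 A/cm^2


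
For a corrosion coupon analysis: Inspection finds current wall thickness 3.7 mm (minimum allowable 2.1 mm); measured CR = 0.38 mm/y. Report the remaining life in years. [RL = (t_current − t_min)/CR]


Apply the remaining-life relation: RL = (t_current − t_min) / CR
RL = (3.7 − 2.1) / 0.38 = 1.6 / 0.38 = 4.2 years

4.2 years


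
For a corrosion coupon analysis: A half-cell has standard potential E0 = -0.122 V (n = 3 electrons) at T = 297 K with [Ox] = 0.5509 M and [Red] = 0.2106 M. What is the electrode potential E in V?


Apply the Nernst equation: E = E0 + (RT/nF)*ln([Ox]/[Red])
Step 1: RT/nF = 8.314*297/(3*96485) = 0.00853071 V
Step 2: [Ox]/[Red] = 0.5509/0.2106 = 2.615859
Step 3: ln(2.615859) = 0.961593
Step 4: correction = 0.00853071 * 0.961593 = 0.008 V
E = -0.122 + 0.008 = -0.114 V

-0.114 V


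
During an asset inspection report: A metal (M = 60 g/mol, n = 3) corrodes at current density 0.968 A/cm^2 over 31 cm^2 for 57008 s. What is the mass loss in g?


Apply Faraday's law: m = i*A*t*M / (n*F)
Total charge passed Q = i*A*t = 0.968*31*57008 = 1710696.064 C
m = Q*M/(n*F) = 1710696.064*60/(3*96485) = 354.60353 g

354.60353 g


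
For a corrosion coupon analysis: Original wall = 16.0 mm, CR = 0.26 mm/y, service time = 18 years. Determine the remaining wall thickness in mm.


Remaining wall = original − CR × time
t = 16.0 − 0.26*18 = 16.0 − 4.68 = 11.32 mm

11.32 mm


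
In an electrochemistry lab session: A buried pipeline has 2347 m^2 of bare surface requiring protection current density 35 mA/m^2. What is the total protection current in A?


I = area * current density, then convert mA → A (÷1000)
I = 2347 * 35 / 1000 = 82.15 A

82.15 A


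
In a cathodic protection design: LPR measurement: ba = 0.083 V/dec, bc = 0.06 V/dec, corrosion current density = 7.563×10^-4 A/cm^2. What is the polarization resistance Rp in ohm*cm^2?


Apply the Stern-Geary equation: Rp = ba*bc / (2.303*icorr*(ba+bc))
ba*bc = 0.083*0.06 = 0.00498
ba+bc = 0.143; 2.303*icorr*(ba+bc) = 2.303*7.563×10^-4*0.143 = 2.4907152×10^-4
Rp = 0.00498 / 2.4907152×10^-4 = 20.0 ohm*cm^2

20.0 ohm*cm^2


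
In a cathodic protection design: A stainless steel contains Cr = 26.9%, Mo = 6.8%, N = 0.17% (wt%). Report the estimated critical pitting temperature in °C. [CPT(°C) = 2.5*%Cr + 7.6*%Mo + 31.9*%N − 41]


Apply the ASTM G48 empirical CPT estimate: CPT(°C) = 2.5*%Cr + 7.6*%Mo + 31.9*%N − 41
2.5*26.9 = 67.25; 7.6*6.8 = 51.68; 31.9*0.17 = 5.423
CPT = 67.25 + 51.68 + 5.423 − 41 = 83.353 °C
Rounded to 0.1 °C: CPT ≈ 83.4 °C

83.4 °C


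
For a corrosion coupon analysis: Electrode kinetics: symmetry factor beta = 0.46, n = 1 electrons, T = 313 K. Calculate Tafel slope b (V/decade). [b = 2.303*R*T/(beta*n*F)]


Apply the Tafel slope relation: b = 2.303*R*T/(beta*n*F)
Numerator: 2.303 * 8.314 * 313 = 5993.06
Denominator: 0.46 * 1 * 96485 = 44383.1
b = 5993.06 / 44383.1 = 0.135 V/decade

0.135 V/decade


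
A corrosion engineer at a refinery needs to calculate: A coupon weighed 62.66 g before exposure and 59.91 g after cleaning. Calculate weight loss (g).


Weight loss = initial − final
WL = 62.66 − 59.91 = 2.75 g

2.75 g


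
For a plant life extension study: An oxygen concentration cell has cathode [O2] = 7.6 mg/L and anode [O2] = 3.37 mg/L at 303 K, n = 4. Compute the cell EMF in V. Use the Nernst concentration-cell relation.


Apply the Nernst concentration-cell relation: E = (RT/nF)*ln(C_cathode/C_anode)
RT/nF = 8.314*303/(4*96485) = 0.00652729 V
ln(7.6/3.37) = 0.81324
E = 0.00652729 * 0.81324 = 0.00531 V

0.00531 V


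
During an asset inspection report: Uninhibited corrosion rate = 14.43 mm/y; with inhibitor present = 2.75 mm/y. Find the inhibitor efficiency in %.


Apply the inhibitor-efficiency definition: IE = (CR_blank − CR_inh)/CR_blank × 100
IE = (14.43 − 2.75) / 14.43 × 100
IE = 11.68 / 14.43 × 100 = 80.9 %

80.9 %


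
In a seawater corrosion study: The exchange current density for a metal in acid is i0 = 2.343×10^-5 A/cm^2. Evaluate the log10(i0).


i0 = 2.343×10^-5 A/cm^2
log10(i0) = -4.63

-4.63


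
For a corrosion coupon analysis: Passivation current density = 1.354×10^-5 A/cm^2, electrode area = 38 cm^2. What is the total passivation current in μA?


I = i_pass * A, then convert A → μA (×10^6)
I = 1.354×10^-5 * 38 * 10^6 = 514.52 μA

514.52 μA


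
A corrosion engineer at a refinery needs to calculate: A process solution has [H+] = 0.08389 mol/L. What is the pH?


pH = −log10[H+]
pH = −log10(0.08389) = 1.08

1.08


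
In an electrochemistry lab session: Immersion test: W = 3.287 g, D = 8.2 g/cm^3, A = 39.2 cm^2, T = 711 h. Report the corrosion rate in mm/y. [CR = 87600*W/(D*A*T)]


Apply the mm/y weight-loss relation: CR = 87600 * W / (D * A * T)
Numerator: 87600 * 3.287 = 287941.2
Denominator: 8.2 * 39.2 * 711 = 228543.84
CR = 287941.2 / 228543.84 = 1.25989 mm/y

1.25989 mm/y


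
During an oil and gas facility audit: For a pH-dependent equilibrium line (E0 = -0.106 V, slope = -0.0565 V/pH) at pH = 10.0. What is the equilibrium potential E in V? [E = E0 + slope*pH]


Apply the Pourbaix line equation: E = E0 + slope*pH
E = -0.106 + (-0.0565)*10.0 = -0.106 + (-0.565) = -0.671 V
Rounded to 3 decimal places: E = -0.671 V

-0.671 V


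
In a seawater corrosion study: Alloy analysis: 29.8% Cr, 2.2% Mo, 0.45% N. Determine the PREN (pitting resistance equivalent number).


Apply the PREN formula: PREN = Cr + 3.3*Mo + 16*N
PREN = 29.8 + 3.3*2.2 + 16*0.45
PREN = 29.8 + 7.26 + 7.2 = 44.26

44.26


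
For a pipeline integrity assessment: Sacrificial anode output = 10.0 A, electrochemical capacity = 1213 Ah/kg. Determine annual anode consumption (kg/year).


Annual consumption = current * hours per year / capacity
Rate = 10.0 * 8760 / 1213 = 72.2 kg/year

72.2 kg/year


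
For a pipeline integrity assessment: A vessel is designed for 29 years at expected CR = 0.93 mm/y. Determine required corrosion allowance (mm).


Corrosion allowance = CR × design life
CA = 0.93 * 29 = 26.97 mm

26.97 mm


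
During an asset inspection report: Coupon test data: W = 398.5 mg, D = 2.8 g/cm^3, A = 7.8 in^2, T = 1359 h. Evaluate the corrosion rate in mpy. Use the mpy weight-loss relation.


Apply the mpy weight-loss relation: CR = 534 * W / (D * A * T)
Numerator: 534 * 398.5 = 212799.0
Denominator: 2.8 * 7.8 * 1359 = 29680.56
CR = 212799.0 / 29680.56 = 7.1696 mpy

7.1696 mpy


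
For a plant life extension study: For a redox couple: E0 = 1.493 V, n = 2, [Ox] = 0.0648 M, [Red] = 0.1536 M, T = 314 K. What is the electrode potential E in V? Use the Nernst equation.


Apply the Nernst equation: E = E0 + (RT/nF)*ln([Ox]/[Red])
Step 1: RT/nF = 8.314*314/(2*96485) = 0.01352851 V
Step 2: [Ox]/[Red] = 0.0648/0.1536 = 0.421875
Step 3: ln(0.421875) = -0.863046
Step 4: correction = 0.01352851 * -0.863046 = -0.0117 V
E = 1.493 + -0.0117 = 1.4813 V

1.4813 V


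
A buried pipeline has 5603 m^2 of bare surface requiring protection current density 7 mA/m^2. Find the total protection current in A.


I = area * current density, then convert mA → A (÷1000)
I = 5603 * 7 / 1000 = 39.22 A

39.22 A


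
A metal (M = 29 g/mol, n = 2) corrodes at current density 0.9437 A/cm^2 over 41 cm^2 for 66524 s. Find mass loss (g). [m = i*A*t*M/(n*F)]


Apply Faraday's law: m = i*A*t*M / (n*F)
Total charge passed Q = i*A*t = 0.9437*41*66524 = 2573926.6508 C
m = Q*M/(n*F) = 2573926.6508*29/(2*96485) = 386.8159 g

386.8159 g


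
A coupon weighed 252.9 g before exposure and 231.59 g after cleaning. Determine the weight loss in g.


Weight loss = initial − final
WL = 252.9 − 231.59 = 21.31 g

21.31 g


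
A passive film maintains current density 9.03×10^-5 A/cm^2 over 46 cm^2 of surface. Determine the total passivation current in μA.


I = i_pass * A, then convert A → μA (×10^6)
I = 9.03×10^-5 * 46 * 10^6 = 4153.8 μA

4153.8 μA


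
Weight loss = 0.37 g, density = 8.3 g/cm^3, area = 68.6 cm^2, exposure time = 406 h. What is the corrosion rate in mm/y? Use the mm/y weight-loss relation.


Apply the mm/y weight-loss relation: CR = 87600 * W / (D * A * T)
Numerator: 87600 * 0.37 = 32412.0
Denominator: 8.3 * 68.6 * 406 = 231168.28
CR = 32412.0 / 231168.28 = 0.1402 mm/y

0.1402 mm/y


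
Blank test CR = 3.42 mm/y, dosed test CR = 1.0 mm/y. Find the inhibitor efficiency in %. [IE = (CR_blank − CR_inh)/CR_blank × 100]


Apply the inhibitor-efficiency definition: IE = (CR_blank − CR_inh)/CR_blank × 100
IE = (3.42 − 1.0) / 3.42 × 100
IE = 2.42 / 3.42 × 100 = 70.8 %

70.8 %


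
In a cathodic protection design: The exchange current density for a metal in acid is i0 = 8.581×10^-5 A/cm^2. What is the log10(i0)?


i0 = 8.581×10^-5 A/cm^2
log10(i0) = -4.066

-4.066


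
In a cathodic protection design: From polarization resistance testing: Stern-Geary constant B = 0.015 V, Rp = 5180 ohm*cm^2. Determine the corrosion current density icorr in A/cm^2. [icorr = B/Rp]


Apply the Stern-Geary relation: icorr = B / Rp
icorr = 0.015 / 5180 = 2.896×10^-6 A/cm^2

2.896×10^-6 A/cm^2


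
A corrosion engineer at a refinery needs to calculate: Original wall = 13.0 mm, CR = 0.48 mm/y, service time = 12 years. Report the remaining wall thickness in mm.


Remaining wall = original − CR × time
t = 13.0 − 0.48*12 = 13.0 − 5.76 = 7.24 mm

7.24 mm


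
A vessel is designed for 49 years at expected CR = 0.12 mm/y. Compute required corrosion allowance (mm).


Corrosion allowance = CR × design life
CA = 0.12 * 49 = 5.88 mm

5.88 mm


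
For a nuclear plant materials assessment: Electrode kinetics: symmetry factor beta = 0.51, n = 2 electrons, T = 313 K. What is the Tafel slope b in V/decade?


Apply the Tafel slope relation: b = 2.303*R*T/(beta*n*F)
Numerator: 2.303 * 8.314 * 313 = 5993.06
Denominator: 0.51 * 2 * 96485 = 98414.7
b = 5993.06 / 98414.7 = 0.061 V/decade

0.061 V/decade


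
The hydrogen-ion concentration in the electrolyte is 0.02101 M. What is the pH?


pH = −log10[H+]
pH = −log10(0.02101) = 1.68

1.68


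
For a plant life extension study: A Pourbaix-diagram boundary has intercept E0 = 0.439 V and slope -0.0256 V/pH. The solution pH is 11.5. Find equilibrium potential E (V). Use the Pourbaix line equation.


Apply the Pourbaix line equation: E = E0 + slope*pH
E = 0.439 + (-0.0256)*11.5 = 0.439 + (-0.2944) = 0.1446 V
Rounded to 4 decimal places: E = 0.1446 V

0.1446 V


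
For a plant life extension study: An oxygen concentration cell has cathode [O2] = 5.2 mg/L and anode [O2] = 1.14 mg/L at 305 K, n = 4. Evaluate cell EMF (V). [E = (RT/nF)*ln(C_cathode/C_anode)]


Apply the Nernst concentration-cell relation: E = (RT/nF)*ln(C_cathode/C_anode)
RT/nF = 8.314*305/(4*96485) = 0.00657037 V
ln(5.2/1.14) = 1.51763
E = 0.00657037 * 1.51763 = 0.00997 V

0.00997 V


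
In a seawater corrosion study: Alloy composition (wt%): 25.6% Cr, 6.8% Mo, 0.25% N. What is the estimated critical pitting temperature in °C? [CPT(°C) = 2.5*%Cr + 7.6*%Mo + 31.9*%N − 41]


Apply the ASTM G48 empirical CPT estimate: CPT(°C) = 2.5*%Cr + 7.6*%Mo + 31.9*%N − 41
2.5*25.6 = 64; 7.6*6.8 = 51.68; 31.9*0.25 = 7.975
CPT = 64 + 51.68 + 7.975 − 41 = 82.655 °C
Rounded to 0.1 °C: CPT ≈ 82.7 °C

82.7 °C


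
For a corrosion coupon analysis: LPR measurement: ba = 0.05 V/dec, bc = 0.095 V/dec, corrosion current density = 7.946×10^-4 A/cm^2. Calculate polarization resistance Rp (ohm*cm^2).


Apply the Stern-Geary equation: Rp = ba*bc / (2.303*icorr*(ba+bc))
ba*bc = 0.05*0.095 = 0.00475
ba+bc = 0.145; 2.303*icorr*(ba+bc) = 2.303*7.946×10^-4*0.145 = 2.6534475×10^-4
Rp = 0.00475 / 2.6534475×10^-4 = 17.9 ohm*cm^2

17.9 ohm*cm^2


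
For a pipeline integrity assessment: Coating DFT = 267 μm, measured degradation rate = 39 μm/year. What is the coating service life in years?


Service life = thickness / degradation rate
Life = 267 / 39 = 6.8 years

6.8 years


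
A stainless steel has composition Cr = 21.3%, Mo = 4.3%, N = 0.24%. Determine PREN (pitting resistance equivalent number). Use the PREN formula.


Apply the PREN formula: PREN = Cr + 3.3*Mo + 16*N
PREN = 21.3 + 3.3*4.3 + 16*0.24
PREN = 21.3 + 14.19 + 3.84 = 39.33

39.33


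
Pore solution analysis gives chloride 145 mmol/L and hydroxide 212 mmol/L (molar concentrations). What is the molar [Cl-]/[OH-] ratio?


Threshold parameter = [Cl-] / [OH-] (molar basis; both in mmol/L, so units cancel)
Ratio = 145 / 212 = 0.68

0.68


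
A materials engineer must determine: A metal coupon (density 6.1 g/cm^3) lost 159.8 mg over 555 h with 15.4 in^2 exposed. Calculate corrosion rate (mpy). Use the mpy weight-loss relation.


Apply the mpy weight-loss relation: CR = 534 * W / (D * A * T)
Numerator: 534 * 159.8 = 85333.2
Denominator: 6.1 * 15.4 * 555 = 52136.7
CR = 85333.2 / 52136.7 = 1.63672 mpy

1.63672 mpy


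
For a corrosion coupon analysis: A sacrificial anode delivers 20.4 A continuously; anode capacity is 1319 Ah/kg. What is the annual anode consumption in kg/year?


Annual consumption = current * hours per year / capacity
Rate = 20.4 * 8760 / 1319 = 135.5 kg/year

135.5 kg/year


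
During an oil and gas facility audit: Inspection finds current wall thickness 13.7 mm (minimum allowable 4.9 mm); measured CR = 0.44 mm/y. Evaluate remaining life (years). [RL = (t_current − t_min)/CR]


Apply the remaining-life relation: RL = (t_current − t_min) / CR
RL = (13.7 − 4.9) / 0.44 = 8.8 / 0.44 = 20.0 years

20.0 years


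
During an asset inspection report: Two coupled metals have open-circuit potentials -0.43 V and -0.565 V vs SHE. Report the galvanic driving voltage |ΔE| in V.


Driving voltage is the absolute potential difference.
|ΔE| = |-0.43 − (-0.565)| = 0.135 V

0.135 V


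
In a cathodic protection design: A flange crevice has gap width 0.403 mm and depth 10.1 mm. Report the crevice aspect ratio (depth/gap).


Aspect ratio = depth / gap
Ratio = 10.1 / 0.403 = 25.1

25.1


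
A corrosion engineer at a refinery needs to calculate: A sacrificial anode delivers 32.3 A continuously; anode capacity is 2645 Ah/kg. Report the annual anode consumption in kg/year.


Annual consumption = current * hours per year / capacity
Rate = 32.3 * 8760 / 2645 = 107.0 kg/year

107.0 kg/year


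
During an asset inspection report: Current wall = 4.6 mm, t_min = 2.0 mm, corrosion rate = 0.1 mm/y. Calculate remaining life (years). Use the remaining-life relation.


Apply the remaining-life relation: RL = (t_current − t_min) / CR
RL = (4.6 − 2.0) / 0.1 = 2.6 / 0.1 = 26.0 years

26.0 years


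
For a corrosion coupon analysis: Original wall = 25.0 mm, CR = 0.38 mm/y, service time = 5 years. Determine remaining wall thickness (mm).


Remaining wall = original − CR × time
t = 25.0 − 0.38*5 = 25.0 − 1.9 = 23.1 mm

23.1 mm


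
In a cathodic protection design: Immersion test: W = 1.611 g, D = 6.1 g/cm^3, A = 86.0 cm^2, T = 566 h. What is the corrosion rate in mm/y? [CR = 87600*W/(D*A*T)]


Apply the mm/y weight-loss relation: CR = 87600 * W / (D * A * T)
Numerator: 87600 * 1.611 = 141123.6
Denominator: 6.1 * 86.0 * 566 = 296923.6
CR = 141123.6 / 296923.6 = 0.4753 mm/y

0.4753 mm/y


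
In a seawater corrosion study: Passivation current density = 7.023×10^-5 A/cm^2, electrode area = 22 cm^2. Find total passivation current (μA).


I = i_pass * A, then convert A → μA (×10^6)
I = 7.023×10^-5 * 22 * 10^6 = 1545.06 μA

1545.06 μA


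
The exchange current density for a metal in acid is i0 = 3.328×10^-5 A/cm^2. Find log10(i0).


i0 = 3.328×10^-5 A/cm^2
log10(i0) = -4.478

-4.478


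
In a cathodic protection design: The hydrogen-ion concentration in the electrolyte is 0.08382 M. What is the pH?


pH = −log10[H+]
pH = −log10(0.08382) = 1.08

1.08


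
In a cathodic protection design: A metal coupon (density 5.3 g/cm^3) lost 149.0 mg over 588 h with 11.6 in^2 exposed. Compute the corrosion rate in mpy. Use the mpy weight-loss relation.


Apply the mpy weight-loss relation: CR = 534 * W / (D * A * T)
Numerator: 534 * 149.0 = 79566.0
Denominator: 5.3 * 11.6 * 588 = 36150.24
CR = 79566.0 / 36150.24 = 2.20098 mpy

2.20098 mpy


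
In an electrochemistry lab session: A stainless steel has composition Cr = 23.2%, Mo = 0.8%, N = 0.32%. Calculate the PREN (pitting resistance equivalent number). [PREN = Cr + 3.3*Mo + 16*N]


Apply the PREN formula: PREN = Cr + 3.3*Mo + 16*N
PREN = 23.2 + 3.3*0.8 + 16*0.32
PREN = 23.2 + 2.64 + 5.12 = 30.96

30.96


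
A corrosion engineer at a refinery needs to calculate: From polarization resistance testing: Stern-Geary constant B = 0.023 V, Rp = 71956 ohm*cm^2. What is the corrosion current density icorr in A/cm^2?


Apply the Stern-Geary relation: icorr = B / Rp
icorr = 0.023 / 71956 = 3.196×10^-7 A/cm^2

3.196×10^-7 A/cm^2


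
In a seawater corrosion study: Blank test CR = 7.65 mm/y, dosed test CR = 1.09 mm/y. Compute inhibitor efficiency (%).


Apply the inhibitor-efficiency definition: IE = (CR_blank − CR_inh)/CR_blank × 100
IE = (7.65 − 1.09) / 7.65 × 100
IE = 6.56 / 7.65 × 100 = 85.8 %

85.8 %


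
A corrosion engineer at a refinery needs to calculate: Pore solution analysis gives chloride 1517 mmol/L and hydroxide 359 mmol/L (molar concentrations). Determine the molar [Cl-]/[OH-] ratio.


Threshold parameter = [Cl-] / [OH-] (molar basis; both in mmol/L, so units cancel)
Ratio = 1517 / 359 = 4.23

4.23


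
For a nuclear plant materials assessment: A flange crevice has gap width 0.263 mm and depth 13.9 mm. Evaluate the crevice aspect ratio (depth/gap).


Aspect ratio = depth / gap
Ratio = 13.9 / 0.263 = 52.9

52.9


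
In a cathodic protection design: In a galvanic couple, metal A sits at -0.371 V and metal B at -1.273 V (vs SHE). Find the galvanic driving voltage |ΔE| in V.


Driving voltage is the absolute potential difference.
|ΔE| = |-0.371 − (-1.273)| = 0.902 V

0.902 V


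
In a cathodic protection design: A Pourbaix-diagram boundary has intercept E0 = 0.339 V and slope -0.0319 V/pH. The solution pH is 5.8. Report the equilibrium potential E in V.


Apply the Pourbaix line equation: E = E0 + slope*pH
E = 0.339 + (-0.0319)*5.8 = 0.339 + (-0.18502) = 0.15398 V
Rounded to 3 decimal places: E = 0.154 V

0.154 V


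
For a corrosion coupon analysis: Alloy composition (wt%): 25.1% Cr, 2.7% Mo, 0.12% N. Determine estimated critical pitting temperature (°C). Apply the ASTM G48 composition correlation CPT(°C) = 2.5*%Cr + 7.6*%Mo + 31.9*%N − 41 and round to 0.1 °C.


Apply the ASTM G48 empirical CPT estimate: CPT(°C) = 2.5*%Cr + 7.6*%Mo + 31.9*%N − 41
2.5*25.1 = 62.75; 7.6*2.7 = 20.52; 31.9*0.12 = 3.828
CPT = 62.75 + 20.52 + 3.828 − 41 = 46.098 °C
Rounded to 0.1 °C: CPT ≈ 46.1 °C

46.1 °C


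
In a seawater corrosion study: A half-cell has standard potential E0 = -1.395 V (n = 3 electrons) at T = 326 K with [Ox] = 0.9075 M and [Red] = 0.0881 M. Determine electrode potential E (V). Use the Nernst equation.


Apply the Nernst equation: E = E0 + (RT/nF)*ln([Ox]/[Red])
Step 1: RT/nF = 8.314*326/(3*96485) = 0.00936368 V
Step 2: [Ox]/[Red] = 0.9075/0.0881 = 10.300795
Step 3: ln(10.300795) = 2.332221
Step 4: correction = 0.00936368 * 2.332221 = 0.022 V
E = -1.395 + 0.022 = -1.373 V

-1.373 V


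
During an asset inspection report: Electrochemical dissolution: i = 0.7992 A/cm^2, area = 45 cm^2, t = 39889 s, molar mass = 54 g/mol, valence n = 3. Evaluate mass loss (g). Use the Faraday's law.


Apply Faraday's law: m = i*A*t*M / (n*F)
Total charge passed Q = i*A*t = 0.7992*45*39889 = 1434567.996 C
m = Q*M/(n*F) = 1434567.996*54/(3*96485) = 267.629 g

267.629 g


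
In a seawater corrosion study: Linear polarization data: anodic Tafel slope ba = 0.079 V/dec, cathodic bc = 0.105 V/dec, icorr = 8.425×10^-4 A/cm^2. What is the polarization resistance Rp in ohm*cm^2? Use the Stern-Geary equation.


Apply the Stern-Geary equation: Rp = ba*bc / (2.303*icorr*(ba+bc))
ba*bc = 0.079*0.105 = 0.008295
ba+bc = 0.184; 2.303*icorr*(ba+bc) = 2.303*8.425×10^-4*0.184 = 3.5701106×10^-4
Rp = 0.008295 / 3.5701106×10^-4 = 23.2 ohm*cm^2

23.2 ohm*cm^2


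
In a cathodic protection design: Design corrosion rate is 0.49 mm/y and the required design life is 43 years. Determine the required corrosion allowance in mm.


Corrosion allowance = CR × design life
CA = 0.49 * 43 = 21.07 mm

21.07 mm


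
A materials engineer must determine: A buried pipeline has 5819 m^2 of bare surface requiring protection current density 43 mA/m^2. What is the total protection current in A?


I = area * current density, then convert mA → A (÷1000)
I = 5819 * 43 / 1000 = 250.22 A

250.22 A


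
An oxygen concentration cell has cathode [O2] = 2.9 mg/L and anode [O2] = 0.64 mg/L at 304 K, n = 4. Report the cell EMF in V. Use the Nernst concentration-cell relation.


Apply the Nernst concentration-cell relation: E = (RT/nF)*ln(C_cathode/C_anode)
RT/nF = 8.314*304/(4*96485) = 0.00654883 V
ln(2.9/0.64) = 1.511
E = 0.00654883 * 1.511 = 0.0099 V

0.0099 V


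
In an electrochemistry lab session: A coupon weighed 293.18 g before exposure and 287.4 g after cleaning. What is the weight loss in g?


Weight loss = initial − final
WL = 293.18 − 287.4 = 5.78 g

5.78 g


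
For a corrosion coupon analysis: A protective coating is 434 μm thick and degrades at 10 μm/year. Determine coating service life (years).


Service life = thickness / degradation rate
Life = 434 / 10 = 43.4 years

43.4 years


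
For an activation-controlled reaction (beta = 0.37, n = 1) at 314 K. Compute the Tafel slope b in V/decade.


Apply the Tafel slope relation: b = 2.303*R*T/(beta*n*F)
Numerator: 2.303 * 8.314 * 314 = 6012.2
Denominator: 0.37 * 1 * 96485 = 35699.45
b = 6012.2 / 35699.45 = 0.1684 V/decade

0.1684 V/decade


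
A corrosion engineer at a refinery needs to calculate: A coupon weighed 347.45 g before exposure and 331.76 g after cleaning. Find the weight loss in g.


Weight loss = initial − final
WL = 347.45 − 331.76 = 15.69 g

15.69 g


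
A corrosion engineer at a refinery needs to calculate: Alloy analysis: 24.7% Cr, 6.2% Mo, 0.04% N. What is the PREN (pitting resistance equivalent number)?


Apply the PREN formula: PREN = Cr + 3.3*Mo + 16*N
PREN = 24.7 + 3.3*6.2 + 16*0.04
PREN = 24.7 + 20.46 + 0.64 = 45.8

45.8


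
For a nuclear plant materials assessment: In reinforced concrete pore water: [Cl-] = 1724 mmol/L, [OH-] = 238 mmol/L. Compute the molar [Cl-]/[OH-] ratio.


Threshold parameter = [Cl-] / [OH-] (molar basis; both in mmol/L, so units cancel)
Ratio = 1724 / 238 = 7.24

7.24


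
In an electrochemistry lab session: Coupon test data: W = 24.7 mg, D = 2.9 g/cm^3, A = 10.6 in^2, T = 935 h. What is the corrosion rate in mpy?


Apply the mpy weight-loss relation: CR = 534 * W / (D * A * T)
Numerator: 534 * 24.7 = 13189.8
Denominator: 2.9 * 10.6 * 935 = 28741.9
CR = 13189.8 / 28741.9 = 0.459 mpy

0.459 mpy


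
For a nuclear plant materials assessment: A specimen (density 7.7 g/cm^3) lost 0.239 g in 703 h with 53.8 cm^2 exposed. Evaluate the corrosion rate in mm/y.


Apply the mm/y weight-loss relation: CR = 87600 * W / (D * A * T)
Numerator: 87600 * 0.239 = 20936.4
Denominator: 7.7 * 53.8 * 703 = 291224.78
CR = 20936.4 / 291224.78 = 0.071891 mm/y

0.071891 mm/y


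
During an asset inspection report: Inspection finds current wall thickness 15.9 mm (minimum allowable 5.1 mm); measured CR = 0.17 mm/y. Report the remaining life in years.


Apply the remaining-life relation: RL = (t_current − t_min) / CR
RL = (15.9 − 5.1) / 0.17 = 10.8 / 0.17 = 63.5 years

63.5 years


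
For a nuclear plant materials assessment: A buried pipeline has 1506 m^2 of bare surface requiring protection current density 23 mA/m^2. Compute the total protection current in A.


I = area * current density, then convert mA → A (÷1000)
I = 1506 * 23 / 1000 = 34.64 A

34.64 A


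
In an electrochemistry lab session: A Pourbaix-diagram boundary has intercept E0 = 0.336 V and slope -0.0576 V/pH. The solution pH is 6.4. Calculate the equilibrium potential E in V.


Apply the Pourbaix line equation: E = E0 + slope*pH
E = 0.336 + (-0.0576)*6.4 = 0.336 + (-0.36864) = -0.03264 V
Rounded to 3 decimal places: E = -0.033 V

-0.033 V


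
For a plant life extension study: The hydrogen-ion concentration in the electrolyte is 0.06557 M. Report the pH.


pH = −log10[H+]
pH = −log10(0.06557) = 1.18

1.18


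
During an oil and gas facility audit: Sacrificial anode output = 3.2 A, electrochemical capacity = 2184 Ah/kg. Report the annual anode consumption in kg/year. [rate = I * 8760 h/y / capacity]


Annual consumption = current * hours per year / capacity
Rate = 3.2 * 8760 / 2184 = 12.8 kg/year

12.8 kg/year


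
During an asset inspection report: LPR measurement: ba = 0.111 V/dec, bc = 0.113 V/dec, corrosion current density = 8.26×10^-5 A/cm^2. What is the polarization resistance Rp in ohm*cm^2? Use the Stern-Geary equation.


Apply the Stern-Geary equation: Rp = ba*bc / (2.303*icorr*(ba+bc))
ba*bc = 0.111*0.113 = 0.012543
ba+bc = 0.224; 2.303*icorr*(ba+bc) = 2.303*8.26×10^-5*0.224 = 4.2611027×10^-5
Rp = 0.012543 / 4.2611027×10^-5 = 294.4 ohm*cm^2

294.4 ohm*cm^2


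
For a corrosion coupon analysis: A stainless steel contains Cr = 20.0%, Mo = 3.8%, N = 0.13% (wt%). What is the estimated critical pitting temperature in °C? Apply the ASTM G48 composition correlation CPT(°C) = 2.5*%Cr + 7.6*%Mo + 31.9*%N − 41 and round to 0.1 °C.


Apply the ASTM G48 empirical CPT estimate: CPT(°C) = 2.5*%Cr + 7.6*%Mo + 31.9*%N − 41
2.5*20.0 = 50; 7.6*3.8 = 28.88; 31.9*0.13 = 4.147
CPT = 50 + 28.88 + 4.147 − 41 = 42.027 °C
Rounded to 0.1 °C: CPT ≈ 42.0 °C

42.0 °C


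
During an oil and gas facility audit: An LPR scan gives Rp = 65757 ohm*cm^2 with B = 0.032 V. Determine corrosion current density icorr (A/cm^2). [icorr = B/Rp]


Apply the Stern-Geary relation: icorr = B / Rp
icorr = 0.032 / 65757 = 4.866×10^-7 A/cm^2

4.866×10^-7 A/cm^2


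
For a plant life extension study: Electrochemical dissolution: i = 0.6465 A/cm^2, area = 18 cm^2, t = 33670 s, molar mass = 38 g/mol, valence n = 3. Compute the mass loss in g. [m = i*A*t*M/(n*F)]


Apply Faraday's law: m = i*A*t*M / (n*F)
Total charge passed Q = i*A*t = 0.6465*18*33670 = 391817.79 C
m = Q*M/(n*F) = 391817.79*38/(3*96485) = 51.43831 g

51.43831 g


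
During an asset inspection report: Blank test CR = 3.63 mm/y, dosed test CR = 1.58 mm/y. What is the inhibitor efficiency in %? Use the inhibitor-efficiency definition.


Apply the inhibitor-efficiency definition: IE = (CR_blank − CR_inh)/CR_blank × 100
IE = (3.63 − 1.58) / 3.63 × 100
IE = 2.05 / 3.63 × 100 = 56.5 %

56.5 %


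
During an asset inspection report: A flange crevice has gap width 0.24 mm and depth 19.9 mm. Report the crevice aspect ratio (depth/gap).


Aspect ratio = depth / gap
Ratio = 19.9 / 0.24 = 82.9

82.9


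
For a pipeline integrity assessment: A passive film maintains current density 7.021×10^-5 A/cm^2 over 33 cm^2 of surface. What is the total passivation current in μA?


I = i_pass * A, then convert A → μA (×10^6)
I = 7.021×10^-5 * 33 * 10^6 = 2316.93 μA

2316.93 μA


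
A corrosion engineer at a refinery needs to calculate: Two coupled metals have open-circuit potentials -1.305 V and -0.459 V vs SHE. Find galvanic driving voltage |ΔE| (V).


Driving voltage is the absolute potential difference.
|ΔE| = |-1.305 − (-0.459)| = 0.846 V

0.846 V


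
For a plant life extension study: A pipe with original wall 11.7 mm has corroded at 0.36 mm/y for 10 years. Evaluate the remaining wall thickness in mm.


Remaining wall = original − CR × time
t = 11.7 − 0.36*10 = 11.7 − 3.6 = 8.1 mm

8.1 mm


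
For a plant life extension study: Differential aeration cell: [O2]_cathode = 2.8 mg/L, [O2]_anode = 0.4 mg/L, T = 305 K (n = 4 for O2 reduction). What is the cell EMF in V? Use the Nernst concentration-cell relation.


Apply the Nernst concentration-cell relation: E = (RT/nF)*ln(C_cathode/C_anode)
RT/nF = 8.314*305/(4*96485) = 0.00657037 V
ln(2.8/0.4) = 1.94591
E = 0.00657037 * 1.94591 = 0.01279 V

0.01279 V


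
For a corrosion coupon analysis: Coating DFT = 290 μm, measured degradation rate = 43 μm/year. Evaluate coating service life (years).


Service life = thickness / degradation rate
Life = 290 / 43 = 6.7 years

6.7 years


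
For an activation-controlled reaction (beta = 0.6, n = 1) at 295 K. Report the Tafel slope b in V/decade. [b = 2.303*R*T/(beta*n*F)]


Apply the Tafel slope relation: b = 2.303*R*T/(beta*n*F)
Numerator: 2.303 * 8.314 * 295 = 5648.41
Denominator: 0.6 * 1 * 96485 = 57891.0
b = 5648.41 / 57891.0 = 0.098 V/decade

0.098 V/decade


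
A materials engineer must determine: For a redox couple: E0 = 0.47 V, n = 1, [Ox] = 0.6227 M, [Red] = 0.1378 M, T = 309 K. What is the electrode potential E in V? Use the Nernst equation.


Apply the Nernst equation: E = E0 + (RT/nF)*ln([Ox]/[Red])
Step 1: RT/nF = 8.314*309/(1*96485) = 0.02662617 V
Step 2: [Ox]/[Red] = 0.6227/0.1378 = 4.518868
Step 3: ln(4.518868) = 1.508262
Step 4: correction = 0.02662617 * 1.508262 = 0.04 V
E = 0.47 + 0.04 = 0.51 V

0.51 V


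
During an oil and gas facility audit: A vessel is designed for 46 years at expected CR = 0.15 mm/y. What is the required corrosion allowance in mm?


Corrosion allowance = CR × design life
CA = 0.15 * 46 = 6.9 mm

6.9 mm


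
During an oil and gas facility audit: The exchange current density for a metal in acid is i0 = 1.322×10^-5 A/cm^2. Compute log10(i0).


i0 = 1.322×10^-5 A/cm^2
log10(i0) = -4.879

-4.879


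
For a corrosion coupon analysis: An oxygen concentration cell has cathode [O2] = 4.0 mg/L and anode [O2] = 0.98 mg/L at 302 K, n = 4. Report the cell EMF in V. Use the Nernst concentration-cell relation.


Apply the Nernst concentration-cell relation: E = (RT/nF)*ln(C_cathode/C_anode)
RT/nF = 8.314*302/(4*96485) = 0.00650575 V
ln(4.0/0.98) = 1.4065
E = 0.00650575 * 1.4065 = 0.00915 V

0.00915 V


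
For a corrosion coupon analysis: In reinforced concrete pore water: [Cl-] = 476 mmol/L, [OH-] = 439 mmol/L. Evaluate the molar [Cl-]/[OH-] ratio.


Threshold parameter = [Cl-] / [OH-] (molar basis; both in mmol/L, so units cancel)
Ratio = 476 / 439 = 1.08

1.08


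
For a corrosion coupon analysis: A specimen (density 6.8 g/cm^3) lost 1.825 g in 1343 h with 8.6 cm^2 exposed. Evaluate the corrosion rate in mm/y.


Apply the mm/y weight-loss relation: CR = 87600 * W / (D * A * T)
Numerator: 87600 * 1.825 = 159870.0
Denominator: 6.8 * 8.6 * 1343 = 78538.64
CR = 159870.0 / 78538.64 = 2.03556 mm/y

2.03556 mm/y


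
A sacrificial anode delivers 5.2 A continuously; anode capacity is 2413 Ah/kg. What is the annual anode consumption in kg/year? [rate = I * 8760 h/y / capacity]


Annual consumption = current * hours per year / capacity
Rate = 5.2 * 8760 / 2413 = 18.9 kg/year

18.9 kg/year


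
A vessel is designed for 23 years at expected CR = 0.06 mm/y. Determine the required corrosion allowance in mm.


Corrosion allowance = CR × design life
CA = 0.06 * 23 = 1.38 mm

1.38 mm


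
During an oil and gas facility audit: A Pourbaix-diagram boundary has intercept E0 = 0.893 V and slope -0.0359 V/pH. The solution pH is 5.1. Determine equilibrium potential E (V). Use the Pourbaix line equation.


Apply the Pourbaix line equation: E = E0 + slope*pH
E = 0.893 + (-0.0359)*5.1 = 0.893 + (-0.18309) = 0.70991 V
Rounded to 3 decimal places: E = 0.710 V

0.710 V


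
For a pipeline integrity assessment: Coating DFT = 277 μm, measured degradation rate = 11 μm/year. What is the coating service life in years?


Service life = thickness / degradation rate
Life = 277 / 11 = 25.2 years

25.2 years


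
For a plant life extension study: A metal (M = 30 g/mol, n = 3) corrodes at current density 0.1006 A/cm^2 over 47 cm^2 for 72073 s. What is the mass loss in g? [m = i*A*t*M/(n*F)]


Apply Faraday's law: m = i*A*t*M / (n*F)
Total charge passed Q = i*A*t = 0.1006*47*72073 = 340775.5586 C
m = Q*M/(n*F) = 340775.5586*30/(3*96485) = 35.319 g

35.319 g


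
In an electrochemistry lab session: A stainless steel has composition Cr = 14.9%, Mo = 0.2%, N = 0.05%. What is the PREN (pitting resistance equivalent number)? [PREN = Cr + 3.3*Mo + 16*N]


Apply the PREN formula: PREN = Cr + 3.3*Mo + 16*N
PREN = 14.9 + 3.3*0.2 + 16*0.05
PREN = 14.9 + 0.66 + 0.8 = 16.36

16.36


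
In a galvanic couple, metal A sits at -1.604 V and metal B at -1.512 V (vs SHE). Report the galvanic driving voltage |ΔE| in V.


Driving voltage is the absolute potential difference.
|ΔE| = |-1.604 − (-1.512)| = 0.092 V

0.092 V


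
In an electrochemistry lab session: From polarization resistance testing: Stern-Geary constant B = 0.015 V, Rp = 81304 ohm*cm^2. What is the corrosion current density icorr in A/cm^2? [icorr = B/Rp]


Apply the Stern-Geary relation: icorr = B / Rp
icorr = 0.015 / 81304 = 1.845×10^-7 A/cm^2

1.845×10^-7 A/cm^2


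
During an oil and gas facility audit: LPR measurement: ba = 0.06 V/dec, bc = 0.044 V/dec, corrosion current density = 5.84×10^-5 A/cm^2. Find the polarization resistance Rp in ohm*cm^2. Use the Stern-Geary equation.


Apply the Stern-Geary equation: Rp = ba*bc / (2.303*icorr*(ba+bc))
ba*bc = 0.06*0.044 = 0.00264
ba+bc = 0.104; 2.303*icorr*(ba+bc) = 2.303*5.84×10^-5*0.104 = 1.3987501×10^-5
Rp = 0.00264 / 1.3987501×10^-5 = 188.74 ohm*cm^2

188.74 ohm*cm^2


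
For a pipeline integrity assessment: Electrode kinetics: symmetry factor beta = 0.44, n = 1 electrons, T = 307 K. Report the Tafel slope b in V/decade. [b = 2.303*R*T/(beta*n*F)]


Apply the Tafel slope relation: b = 2.303*R*T/(beta*n*F)
Numerator: 2.303 * 8.314 * 307 = 5878.17
Denominator: 0.44 * 1 * 96485 = 42453.4
b = 5878.17 / 42453.4 = 0.1385 V/decade

0.1385 V/decade


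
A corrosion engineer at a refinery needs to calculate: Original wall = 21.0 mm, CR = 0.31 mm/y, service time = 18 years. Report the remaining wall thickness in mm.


Remaining wall = original − CR × time
t = 21.0 − 0.31*18 = 21.0 − 5.58 = 15.42 mm

15.42 mm


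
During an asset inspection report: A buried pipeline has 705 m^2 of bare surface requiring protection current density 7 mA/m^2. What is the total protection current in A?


I = area * current density, then convert mA → A (÷1000)
I = 705 * 7 / 1000 = 4.94 A

4.94 A


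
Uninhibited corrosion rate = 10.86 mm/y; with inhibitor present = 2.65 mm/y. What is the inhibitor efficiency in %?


Apply the inhibitor-efficiency definition: IE = (CR_blank − CR_inh)/CR_blank × 100
IE = (10.86 − 2.65) / 10.86 × 100
IE = 8.21 / 10.86 × 100 = 75.6 %

75.6 %


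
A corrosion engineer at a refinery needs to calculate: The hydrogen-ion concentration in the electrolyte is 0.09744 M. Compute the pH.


pH = −log10[H+]
pH = −log10(0.09744) = 1.01

1.01


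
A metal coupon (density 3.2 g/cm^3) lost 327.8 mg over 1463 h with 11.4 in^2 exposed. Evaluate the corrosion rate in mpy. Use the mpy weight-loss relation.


Apply the mpy weight-loss relation: CR = 534 * W / (D * A * T)
Numerator: 534 * 327.8 = 175045.2
Denominator: 3.2 * 11.4 * 1463 = 53370.24
CR = 175045.2 / 53370.24 = 3.2798 mpy

3.2798 mpy


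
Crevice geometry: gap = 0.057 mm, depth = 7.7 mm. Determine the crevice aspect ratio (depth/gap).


Aspect ratio = depth / gap
Ratio = 7.7 / 0.057 = 135.1

135.1


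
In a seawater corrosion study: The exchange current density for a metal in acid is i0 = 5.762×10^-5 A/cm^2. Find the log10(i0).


i0 = 5.762×10^-5 A/cm^2
log10(i0) = -4.239

-4.239


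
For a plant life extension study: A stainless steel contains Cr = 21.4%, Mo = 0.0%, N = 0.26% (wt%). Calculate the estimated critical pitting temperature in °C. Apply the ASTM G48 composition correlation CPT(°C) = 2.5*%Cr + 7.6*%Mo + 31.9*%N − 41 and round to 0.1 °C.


Apply the ASTM G48 empirical CPT estimate: CPT(°C) = 2.5*%Cr + 7.6*%Mo + 31.9*%N − 41
2.5*21.4 = 53.5; 7.6*0.0 = 0; 31.9*0.26 = 8.294
CPT = 53.5 + 0 + 8.294 − 41 = 20.794 °C
Rounded to 0.1 °C: CPT ≈ 20.8 °C

20.8 °C


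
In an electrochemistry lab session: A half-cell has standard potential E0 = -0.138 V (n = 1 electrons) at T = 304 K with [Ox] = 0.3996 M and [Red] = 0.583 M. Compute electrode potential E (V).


Apply the Nernst equation: E = E0 + (RT/nF)*ln([Ox]/[Red])
Step 1: RT/nF = 8.314*304/(1*96485) = 0.02619533 V
Step 2: [Ox]/[Red] = 0.3996/0.583 = 0.68542
Step 3: ln(0.68542) = -0.377723
Step 4: correction = 0.02619533 * -0.377723 = -0.0099 V
E = -0.138 + -0.0099 = -0.1479 V

-0.1479 V


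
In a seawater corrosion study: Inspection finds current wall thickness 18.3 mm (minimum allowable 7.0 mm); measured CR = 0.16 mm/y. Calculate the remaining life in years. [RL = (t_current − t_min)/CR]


Apply the remaining-life relation: RL = (t_current − t_min) / CR
RL = (18.3 − 7.0) / 0.16 = 11.3 / 0.16 = 70.6 years

70.6 years


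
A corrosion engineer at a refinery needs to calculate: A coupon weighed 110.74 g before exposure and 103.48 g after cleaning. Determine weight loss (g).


Weight loss = initial − final
WL = 110.74 − 103.48 = 7.26 g

7.26 g


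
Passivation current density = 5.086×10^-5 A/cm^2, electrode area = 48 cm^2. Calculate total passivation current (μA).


I = i_pass * A, then convert A → μA (×10^6)
I = 5.086×10^-5 * 48 * 10^6 = 2441.28 μA

2441.28 μA


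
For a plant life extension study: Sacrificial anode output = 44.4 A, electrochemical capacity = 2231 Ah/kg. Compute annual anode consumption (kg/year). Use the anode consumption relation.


Annual consumption = current * hours per year / capacity
Rate = 44.4 * 8760 / 2231 = 174.3 kg/year

174.3 kg/year


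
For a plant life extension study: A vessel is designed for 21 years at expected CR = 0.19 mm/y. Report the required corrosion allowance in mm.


Corrosion allowance = CR × design life
CA = 0.19 * 21 = 3.99 mm

3.99 mm
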